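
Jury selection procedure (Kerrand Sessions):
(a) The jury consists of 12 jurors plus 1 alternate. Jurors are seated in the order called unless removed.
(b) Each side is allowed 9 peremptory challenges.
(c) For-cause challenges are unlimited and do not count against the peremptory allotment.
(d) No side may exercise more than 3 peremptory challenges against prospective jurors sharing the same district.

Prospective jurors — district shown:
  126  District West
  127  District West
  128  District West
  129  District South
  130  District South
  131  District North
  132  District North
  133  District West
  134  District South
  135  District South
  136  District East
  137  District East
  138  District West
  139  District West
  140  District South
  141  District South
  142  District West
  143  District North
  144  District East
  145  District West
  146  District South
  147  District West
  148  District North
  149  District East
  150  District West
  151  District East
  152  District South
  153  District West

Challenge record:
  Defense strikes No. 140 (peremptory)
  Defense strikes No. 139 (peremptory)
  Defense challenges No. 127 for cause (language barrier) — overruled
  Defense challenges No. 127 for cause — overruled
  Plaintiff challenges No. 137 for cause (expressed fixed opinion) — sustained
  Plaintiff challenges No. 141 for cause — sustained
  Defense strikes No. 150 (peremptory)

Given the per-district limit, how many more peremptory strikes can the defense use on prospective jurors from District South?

Defense peremptories so far: #140, #139, #150 — 3 of 9 used, 6 left overall.
Against District South: #140 — 1 used; per-district cap 3 leaves 2.
Binding limit: min(6, 2) = 2.

2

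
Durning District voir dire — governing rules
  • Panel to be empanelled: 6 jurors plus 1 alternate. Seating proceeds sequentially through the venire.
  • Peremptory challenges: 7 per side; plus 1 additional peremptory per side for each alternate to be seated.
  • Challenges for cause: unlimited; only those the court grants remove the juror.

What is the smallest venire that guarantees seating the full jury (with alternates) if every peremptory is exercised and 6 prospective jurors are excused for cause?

Seats to fill: 6 + 1 alternates = 7.
Peremptories: 7 + 1×1 = 8 per side × 2 sides = 16.
For-cause removals: 6.
Minimum venire: 7 + 16 + 6 = 29.

29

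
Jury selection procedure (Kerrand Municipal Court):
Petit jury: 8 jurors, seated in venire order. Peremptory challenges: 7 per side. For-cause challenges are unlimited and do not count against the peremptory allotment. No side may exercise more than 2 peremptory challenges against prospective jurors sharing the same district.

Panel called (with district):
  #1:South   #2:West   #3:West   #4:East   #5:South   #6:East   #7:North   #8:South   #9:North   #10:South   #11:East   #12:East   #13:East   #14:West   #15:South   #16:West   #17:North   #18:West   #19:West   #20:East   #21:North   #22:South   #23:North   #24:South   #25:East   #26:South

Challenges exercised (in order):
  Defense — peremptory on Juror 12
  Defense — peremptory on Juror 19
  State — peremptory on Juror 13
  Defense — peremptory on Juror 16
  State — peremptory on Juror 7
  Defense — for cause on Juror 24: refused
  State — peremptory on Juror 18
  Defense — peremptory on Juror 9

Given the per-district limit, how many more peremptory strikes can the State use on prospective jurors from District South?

2

State peremptories so far: #13, #7, #18 — 3 of 7 used, 4 left overall.
Against District South: none yet — per-district cap 2 leaves 2.
Binding limit: min(4, 2) = 2.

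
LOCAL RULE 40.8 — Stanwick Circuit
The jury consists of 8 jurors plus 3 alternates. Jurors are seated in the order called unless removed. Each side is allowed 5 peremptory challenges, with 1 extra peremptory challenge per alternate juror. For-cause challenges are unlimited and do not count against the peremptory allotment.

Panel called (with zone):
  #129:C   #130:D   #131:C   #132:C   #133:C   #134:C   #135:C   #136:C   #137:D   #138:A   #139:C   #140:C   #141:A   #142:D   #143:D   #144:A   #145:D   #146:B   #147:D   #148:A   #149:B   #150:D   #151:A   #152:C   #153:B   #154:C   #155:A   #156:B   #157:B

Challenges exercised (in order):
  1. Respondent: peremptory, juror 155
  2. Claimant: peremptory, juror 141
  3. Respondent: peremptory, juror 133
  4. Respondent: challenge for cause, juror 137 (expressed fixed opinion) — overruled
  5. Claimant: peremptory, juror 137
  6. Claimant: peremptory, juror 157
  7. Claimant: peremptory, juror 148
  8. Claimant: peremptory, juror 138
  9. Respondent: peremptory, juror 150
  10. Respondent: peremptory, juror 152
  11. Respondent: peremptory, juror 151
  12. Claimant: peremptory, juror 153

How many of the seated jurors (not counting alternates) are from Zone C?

7

Removed: #133, #137, #138, #141, #148, #150, #151, #152, #153, #155, #157.
Seated jurors 1–8: #129, #130, #131, #132, #134, #135, #136, #139 (alternates #140, #142, #143 not counted).
Of those, in Zone C: #129, #131, #132, #134, #135, #136, #139 → 7.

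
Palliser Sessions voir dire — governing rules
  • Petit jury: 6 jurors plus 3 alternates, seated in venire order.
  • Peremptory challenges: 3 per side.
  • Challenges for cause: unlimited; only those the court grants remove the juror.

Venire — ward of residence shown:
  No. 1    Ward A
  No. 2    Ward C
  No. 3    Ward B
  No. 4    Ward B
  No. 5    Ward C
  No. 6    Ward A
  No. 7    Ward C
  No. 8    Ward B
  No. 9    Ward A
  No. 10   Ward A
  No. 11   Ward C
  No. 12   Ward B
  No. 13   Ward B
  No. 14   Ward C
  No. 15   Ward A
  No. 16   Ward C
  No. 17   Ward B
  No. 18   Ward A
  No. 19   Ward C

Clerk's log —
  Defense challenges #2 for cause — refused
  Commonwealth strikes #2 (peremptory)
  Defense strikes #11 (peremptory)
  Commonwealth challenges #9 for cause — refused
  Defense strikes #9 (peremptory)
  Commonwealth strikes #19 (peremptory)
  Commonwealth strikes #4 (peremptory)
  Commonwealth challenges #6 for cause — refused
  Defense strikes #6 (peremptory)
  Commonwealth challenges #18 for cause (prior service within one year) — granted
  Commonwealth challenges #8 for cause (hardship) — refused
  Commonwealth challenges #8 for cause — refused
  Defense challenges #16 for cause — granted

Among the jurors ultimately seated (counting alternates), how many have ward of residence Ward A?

Removed: #2, #4, #6, #9, #11, #16, #18, #19.
Seated (9 incl. alternates): #1, #3, #5, #7, #8, #10, #12, #13, #14.
Of those, in Ward A: #1, #10 → 2.

2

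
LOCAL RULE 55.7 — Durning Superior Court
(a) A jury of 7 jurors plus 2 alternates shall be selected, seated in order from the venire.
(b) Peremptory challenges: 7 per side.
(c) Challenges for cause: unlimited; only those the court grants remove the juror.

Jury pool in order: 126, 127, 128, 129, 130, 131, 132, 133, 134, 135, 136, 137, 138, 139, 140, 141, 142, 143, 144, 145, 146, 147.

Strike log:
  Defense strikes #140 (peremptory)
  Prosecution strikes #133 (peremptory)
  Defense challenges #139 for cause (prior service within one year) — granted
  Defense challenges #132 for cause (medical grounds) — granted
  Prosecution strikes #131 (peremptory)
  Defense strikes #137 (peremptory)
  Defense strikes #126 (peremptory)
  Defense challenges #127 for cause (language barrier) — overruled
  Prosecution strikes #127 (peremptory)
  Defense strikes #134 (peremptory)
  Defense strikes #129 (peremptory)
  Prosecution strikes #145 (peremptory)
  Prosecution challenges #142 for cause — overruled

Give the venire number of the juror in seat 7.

Removed: #126, #127, #129, #131, #132, #133, #134, #137, #139, #140, #145. (#142 stays — for-cause denied.)
Seating in order: seats 1–7 → #128, #130, #135, #136, #138, #141, #142; alternates → #143, #144.
So seat 7 is #142.

142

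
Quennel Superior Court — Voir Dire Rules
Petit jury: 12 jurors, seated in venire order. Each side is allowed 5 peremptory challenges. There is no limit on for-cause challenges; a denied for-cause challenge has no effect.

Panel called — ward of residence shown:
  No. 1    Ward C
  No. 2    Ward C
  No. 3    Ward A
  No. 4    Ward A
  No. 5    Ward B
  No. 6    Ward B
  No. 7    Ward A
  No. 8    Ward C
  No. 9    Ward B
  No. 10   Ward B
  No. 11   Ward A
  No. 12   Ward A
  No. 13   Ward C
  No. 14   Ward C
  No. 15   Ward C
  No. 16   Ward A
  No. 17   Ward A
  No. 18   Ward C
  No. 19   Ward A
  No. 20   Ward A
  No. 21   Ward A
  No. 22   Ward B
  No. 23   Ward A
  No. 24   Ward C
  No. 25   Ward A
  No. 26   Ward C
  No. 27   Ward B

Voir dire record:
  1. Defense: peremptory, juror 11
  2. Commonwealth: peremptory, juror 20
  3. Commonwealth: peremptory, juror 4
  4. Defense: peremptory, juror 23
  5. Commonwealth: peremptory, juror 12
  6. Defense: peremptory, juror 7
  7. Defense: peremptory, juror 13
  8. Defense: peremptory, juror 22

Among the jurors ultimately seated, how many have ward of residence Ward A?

3

Removed: #4, #7, #11, #12, #13, #20, #22, #23.
Seated jurors 1–12: #1, #2, #3, #5, #6, #8, #9, #10, #14, #15, #16, #17.
Of those, in Ward A: #3, #16, #17 → 3.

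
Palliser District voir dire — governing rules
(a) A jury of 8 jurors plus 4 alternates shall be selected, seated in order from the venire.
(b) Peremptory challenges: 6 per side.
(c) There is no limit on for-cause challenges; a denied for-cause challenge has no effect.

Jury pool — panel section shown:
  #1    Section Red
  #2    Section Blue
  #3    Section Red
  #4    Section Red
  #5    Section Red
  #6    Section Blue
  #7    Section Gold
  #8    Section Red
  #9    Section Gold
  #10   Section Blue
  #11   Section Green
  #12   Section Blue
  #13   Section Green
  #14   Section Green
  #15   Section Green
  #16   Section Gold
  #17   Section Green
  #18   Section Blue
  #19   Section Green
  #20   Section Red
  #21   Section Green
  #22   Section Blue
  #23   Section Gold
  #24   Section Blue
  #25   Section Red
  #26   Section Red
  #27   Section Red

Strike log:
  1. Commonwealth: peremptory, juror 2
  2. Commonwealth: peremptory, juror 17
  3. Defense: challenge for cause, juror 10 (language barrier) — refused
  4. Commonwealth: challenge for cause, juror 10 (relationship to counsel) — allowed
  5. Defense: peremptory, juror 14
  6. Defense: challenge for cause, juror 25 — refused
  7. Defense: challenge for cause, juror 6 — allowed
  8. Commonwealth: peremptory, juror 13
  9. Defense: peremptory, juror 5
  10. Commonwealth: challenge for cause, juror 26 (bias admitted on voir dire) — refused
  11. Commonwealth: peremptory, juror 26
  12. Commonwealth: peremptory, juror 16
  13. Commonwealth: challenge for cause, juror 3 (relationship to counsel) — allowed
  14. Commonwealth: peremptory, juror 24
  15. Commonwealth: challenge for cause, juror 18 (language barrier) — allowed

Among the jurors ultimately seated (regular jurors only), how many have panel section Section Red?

3

Removed: #2, #3, #5, #6, #10, #13, #14, #16, #17, #18, #24, #26.
Seated jurors 1–8: #1, #4, #7, #8, #9, #11, #12, #15 (alternates #19, #20, #21, #22 not counted).
Of those, in Section Red: #1, #4, #8 → 3.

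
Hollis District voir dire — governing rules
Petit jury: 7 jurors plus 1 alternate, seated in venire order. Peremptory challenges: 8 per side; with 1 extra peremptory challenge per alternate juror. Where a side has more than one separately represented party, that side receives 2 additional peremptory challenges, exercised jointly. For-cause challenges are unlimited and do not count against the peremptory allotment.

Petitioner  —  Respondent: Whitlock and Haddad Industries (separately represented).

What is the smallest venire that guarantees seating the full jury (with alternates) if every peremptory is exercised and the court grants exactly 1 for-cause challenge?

29

Seats to fill: 7 + 1 alternates = 8.
Peremptories — Petitioner: 8 + 1×1 = 9; Respondent: 8 + 1×1 + 2 = 11; total 20.
For-cause removals: 1.
Minimum venire: 8 + 20 + 1 = 29.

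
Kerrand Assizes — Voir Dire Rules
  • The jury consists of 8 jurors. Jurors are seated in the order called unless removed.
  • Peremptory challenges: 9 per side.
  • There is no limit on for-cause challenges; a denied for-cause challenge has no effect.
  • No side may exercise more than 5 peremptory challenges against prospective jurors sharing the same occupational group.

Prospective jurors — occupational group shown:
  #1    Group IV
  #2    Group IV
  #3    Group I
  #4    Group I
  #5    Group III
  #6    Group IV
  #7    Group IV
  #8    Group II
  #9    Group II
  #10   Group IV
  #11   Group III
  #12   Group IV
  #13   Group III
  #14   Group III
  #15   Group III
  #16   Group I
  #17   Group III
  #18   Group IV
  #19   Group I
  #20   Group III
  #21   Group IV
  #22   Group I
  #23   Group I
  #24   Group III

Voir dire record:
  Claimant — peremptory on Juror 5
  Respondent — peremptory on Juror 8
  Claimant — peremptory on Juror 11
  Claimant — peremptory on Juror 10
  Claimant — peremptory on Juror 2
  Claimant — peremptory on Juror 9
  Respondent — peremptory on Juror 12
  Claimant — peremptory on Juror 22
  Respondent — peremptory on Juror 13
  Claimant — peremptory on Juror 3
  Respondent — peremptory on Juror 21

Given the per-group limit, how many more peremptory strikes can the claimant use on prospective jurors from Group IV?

Claimant peremptories so far: #5, #11, #10, #2, #9, #22, #3 — 7 of 9 used, 2 left overall.
Against Group IV: #10, #2 — 2 used; per-group cap 5 leaves 3.
Binding limit: min(2, 3) = 2.

2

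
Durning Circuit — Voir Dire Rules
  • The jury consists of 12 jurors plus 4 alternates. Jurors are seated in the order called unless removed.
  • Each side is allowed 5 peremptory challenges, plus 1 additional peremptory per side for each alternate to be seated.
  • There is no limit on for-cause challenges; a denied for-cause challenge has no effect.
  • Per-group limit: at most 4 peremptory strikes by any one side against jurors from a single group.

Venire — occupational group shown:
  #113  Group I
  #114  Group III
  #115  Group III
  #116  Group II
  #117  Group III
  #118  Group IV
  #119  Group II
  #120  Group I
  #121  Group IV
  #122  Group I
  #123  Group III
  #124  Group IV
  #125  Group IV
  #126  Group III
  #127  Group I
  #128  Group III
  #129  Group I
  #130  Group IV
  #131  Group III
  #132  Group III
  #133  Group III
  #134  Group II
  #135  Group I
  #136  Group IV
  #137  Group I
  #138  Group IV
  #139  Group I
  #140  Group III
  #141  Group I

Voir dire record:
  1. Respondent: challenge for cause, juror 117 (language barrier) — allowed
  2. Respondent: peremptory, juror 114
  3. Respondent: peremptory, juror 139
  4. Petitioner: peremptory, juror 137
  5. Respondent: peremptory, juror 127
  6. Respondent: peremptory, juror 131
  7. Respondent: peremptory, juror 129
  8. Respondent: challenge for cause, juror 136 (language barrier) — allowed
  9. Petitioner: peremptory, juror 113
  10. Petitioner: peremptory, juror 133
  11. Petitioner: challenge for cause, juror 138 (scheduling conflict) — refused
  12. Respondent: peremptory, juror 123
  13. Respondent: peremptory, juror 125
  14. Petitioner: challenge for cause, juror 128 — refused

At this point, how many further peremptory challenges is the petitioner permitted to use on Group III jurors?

3

Petitioner peremptories so far: #137, #113, #133 — 3 of 9 used, 6 left overall.
Against Group III: #133 — 1 used; per-group cap 4 leaves 3.
Binding limit: min(6, 3) = 3.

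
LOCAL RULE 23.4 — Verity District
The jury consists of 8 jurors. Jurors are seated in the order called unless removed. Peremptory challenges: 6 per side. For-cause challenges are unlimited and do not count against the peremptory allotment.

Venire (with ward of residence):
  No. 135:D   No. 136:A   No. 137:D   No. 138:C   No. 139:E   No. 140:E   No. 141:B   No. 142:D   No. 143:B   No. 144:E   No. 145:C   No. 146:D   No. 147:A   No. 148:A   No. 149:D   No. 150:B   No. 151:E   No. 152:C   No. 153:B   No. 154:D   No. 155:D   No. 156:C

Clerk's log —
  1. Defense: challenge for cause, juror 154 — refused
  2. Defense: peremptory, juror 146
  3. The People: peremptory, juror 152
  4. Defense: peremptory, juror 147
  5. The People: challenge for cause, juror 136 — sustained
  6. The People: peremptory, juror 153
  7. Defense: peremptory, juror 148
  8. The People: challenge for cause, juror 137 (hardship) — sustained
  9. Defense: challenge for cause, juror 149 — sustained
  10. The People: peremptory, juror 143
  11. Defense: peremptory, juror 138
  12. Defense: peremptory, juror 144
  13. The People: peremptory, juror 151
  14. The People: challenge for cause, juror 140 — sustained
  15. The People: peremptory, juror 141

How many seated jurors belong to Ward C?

Removed: #136, #137, #138, #140, #141, #143, #144, #146, #147, #148, #149, #151, #152, #153.
Seated jurors 1–8: #135, #139, #142, #145, #150, #154, #155, #156.
Of those, in Ward C: #145, #156 → 2.

2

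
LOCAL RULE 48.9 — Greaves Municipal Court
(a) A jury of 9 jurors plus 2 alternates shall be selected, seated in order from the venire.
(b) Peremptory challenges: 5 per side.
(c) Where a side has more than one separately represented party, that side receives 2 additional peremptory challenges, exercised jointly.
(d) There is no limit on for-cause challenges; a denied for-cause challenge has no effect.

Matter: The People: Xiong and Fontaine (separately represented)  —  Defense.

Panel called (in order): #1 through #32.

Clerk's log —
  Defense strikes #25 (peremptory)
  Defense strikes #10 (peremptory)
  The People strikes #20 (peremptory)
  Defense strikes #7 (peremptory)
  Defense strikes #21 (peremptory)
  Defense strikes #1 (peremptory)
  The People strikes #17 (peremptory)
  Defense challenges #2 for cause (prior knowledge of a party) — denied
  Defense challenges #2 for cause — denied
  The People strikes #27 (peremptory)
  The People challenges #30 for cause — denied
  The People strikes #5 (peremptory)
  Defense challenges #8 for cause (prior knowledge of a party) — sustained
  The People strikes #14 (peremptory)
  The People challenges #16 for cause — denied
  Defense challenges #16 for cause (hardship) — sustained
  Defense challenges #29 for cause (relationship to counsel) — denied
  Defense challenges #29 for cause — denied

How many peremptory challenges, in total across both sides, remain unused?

The People allotment: 5 base + 2 multi-party = 7. Defense allotment: 5.
The People peremptories used: #20, #17, #27, #5, #14 — 5 (for-cause on #30, #16 don't count).
Defense peremptories used: #25, #10, #7, #21, #1 — 5 (for-cause on #2, #2, #8, #16, #29, #29 don't count).
Remaining: (7 − 5) + (5 − 5) = 2.

2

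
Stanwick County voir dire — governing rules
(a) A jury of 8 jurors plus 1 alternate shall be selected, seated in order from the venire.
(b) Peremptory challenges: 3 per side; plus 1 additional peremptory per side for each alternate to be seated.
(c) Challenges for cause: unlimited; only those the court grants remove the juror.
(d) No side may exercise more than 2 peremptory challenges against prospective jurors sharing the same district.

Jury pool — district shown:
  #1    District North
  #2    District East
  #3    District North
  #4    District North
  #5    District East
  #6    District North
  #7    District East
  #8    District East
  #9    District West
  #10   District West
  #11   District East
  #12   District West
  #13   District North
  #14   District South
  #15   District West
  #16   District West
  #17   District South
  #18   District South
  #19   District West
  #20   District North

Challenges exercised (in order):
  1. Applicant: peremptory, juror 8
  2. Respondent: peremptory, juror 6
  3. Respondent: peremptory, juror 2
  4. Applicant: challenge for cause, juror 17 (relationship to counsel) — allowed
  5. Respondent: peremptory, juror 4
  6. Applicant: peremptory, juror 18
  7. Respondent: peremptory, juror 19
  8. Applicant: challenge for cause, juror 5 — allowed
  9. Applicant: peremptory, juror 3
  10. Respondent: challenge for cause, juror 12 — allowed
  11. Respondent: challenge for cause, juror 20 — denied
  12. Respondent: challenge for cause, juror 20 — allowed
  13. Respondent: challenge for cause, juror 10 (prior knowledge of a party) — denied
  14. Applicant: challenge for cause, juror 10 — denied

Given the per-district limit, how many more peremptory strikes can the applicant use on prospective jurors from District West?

1

Applicant peremptories so far: #8, #18, #3 — 3 of 4 used, 1 left overall.
Against District West: none yet — per-district cap 2 leaves 2.
Binding limit: min(1, 2) = 1.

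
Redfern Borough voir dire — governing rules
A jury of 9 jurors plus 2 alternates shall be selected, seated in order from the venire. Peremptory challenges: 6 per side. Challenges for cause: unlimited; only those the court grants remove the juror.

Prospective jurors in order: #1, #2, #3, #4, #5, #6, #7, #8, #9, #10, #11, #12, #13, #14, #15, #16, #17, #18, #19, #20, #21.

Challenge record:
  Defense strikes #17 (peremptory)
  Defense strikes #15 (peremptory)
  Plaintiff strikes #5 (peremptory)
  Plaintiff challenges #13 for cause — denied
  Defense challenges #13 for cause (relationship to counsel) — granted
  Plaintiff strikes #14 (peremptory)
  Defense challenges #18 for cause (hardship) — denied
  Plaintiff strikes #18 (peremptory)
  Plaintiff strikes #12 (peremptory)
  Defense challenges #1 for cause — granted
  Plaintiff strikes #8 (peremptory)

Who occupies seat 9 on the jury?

16

Removed: #1, #5, #8, #12, #13, #14, #15, #17, #18.
Seating in order: seats 1–9 → #2, #3, #4, #6, #7, #9, #10, #11, #16; alternates → #19, #20.
So seat 9 is #16.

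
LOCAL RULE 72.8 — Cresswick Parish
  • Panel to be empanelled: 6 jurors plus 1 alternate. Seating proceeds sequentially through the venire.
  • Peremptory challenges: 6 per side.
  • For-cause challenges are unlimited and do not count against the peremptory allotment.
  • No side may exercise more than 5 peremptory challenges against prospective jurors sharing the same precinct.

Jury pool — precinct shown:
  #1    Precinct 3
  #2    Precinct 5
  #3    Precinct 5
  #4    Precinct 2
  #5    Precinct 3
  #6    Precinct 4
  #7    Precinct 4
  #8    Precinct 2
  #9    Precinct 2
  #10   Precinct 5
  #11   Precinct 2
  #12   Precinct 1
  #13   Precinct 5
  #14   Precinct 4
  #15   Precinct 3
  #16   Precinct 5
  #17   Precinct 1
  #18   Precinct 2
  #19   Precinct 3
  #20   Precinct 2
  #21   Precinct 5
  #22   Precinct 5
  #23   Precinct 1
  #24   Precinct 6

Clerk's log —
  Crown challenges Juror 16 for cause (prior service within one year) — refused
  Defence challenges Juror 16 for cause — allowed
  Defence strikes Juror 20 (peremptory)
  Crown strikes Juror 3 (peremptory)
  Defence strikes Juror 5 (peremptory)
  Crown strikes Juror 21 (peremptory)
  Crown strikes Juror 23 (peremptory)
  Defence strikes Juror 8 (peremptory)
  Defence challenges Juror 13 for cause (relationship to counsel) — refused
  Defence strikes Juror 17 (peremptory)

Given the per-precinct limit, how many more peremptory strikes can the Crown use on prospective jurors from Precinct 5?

3

Crown peremptories so far: #3, #21, #23 — 3 of 6 used, 3 left overall.
Against Precinct 5: #3, #21 — 2 used; per-precinct cap 5 leaves 3.
Binding limit: min(3, 3) = 3.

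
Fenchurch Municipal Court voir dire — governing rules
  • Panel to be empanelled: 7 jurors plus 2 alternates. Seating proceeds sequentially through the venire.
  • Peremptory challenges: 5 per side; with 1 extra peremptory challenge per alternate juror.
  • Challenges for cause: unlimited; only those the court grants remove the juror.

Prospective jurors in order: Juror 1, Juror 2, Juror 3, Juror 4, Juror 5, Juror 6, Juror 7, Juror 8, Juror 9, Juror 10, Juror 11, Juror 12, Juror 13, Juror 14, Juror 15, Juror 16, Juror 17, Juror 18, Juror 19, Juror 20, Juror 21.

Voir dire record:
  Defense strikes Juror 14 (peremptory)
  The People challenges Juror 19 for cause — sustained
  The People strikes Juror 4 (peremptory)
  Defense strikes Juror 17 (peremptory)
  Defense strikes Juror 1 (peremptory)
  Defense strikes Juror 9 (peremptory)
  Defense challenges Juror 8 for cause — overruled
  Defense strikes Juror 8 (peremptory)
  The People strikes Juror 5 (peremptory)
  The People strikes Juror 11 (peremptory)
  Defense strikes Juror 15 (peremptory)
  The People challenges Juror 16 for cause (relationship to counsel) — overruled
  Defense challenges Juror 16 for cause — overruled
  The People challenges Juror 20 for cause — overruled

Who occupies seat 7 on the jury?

13

Removed: #1, #4, #5, #8, #9, #11, #14, #15, #17, #19. (#16, #20 stay — for-cause denied.)
Seating in order: seats 1–7 → #2, #3, #6, #7, #10, #12, #13; alternates → #16, #18.
So seat 7 is #13.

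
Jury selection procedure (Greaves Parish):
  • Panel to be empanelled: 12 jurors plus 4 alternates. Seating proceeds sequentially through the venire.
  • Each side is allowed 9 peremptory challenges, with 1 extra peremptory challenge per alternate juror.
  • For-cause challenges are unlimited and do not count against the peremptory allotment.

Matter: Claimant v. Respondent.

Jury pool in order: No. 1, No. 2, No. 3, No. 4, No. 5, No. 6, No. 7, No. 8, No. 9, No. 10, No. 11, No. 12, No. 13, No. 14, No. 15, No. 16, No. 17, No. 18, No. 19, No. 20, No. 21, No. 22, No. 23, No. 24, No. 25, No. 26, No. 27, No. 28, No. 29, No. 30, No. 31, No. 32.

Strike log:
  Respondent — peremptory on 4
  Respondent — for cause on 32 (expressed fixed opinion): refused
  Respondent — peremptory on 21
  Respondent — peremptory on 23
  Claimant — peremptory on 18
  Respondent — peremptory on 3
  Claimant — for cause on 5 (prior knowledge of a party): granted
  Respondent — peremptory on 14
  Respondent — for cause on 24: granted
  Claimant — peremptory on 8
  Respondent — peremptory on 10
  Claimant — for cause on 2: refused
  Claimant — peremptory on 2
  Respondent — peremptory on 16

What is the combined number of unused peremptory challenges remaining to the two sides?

Claimant allotment: 9 base + 1 × 4 alternates = 13. Respondent allotment: 9 base + 1 × 4 alternates = 13.
Claimant peremptories used: #18, #8, #2 — 3 (for-cause on #5, #2 don't count).
Respondent peremptories used: #4, #21, #23, #3, #14, #10, #16 — 7 (for-cause on #32, #24 don't count).
Remaining: (13 − 3) + (13 − 7) = 16.

16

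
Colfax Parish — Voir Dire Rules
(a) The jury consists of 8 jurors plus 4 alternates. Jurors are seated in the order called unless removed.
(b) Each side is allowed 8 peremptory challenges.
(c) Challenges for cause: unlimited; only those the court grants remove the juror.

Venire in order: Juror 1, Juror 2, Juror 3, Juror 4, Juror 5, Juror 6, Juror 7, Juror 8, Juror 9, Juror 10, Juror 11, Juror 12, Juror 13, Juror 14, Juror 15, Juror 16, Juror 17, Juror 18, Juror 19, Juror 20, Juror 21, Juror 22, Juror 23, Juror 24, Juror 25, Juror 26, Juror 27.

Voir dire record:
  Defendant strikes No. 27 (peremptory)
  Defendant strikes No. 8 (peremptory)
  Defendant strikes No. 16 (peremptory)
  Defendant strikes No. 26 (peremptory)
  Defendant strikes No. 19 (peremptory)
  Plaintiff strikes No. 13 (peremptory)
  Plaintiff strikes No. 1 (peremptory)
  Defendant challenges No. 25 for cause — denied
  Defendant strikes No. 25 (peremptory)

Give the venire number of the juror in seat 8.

Removed: #1, #8, #13, #16, #19, #25, #26, #27.
Filling seats in venire order through position 8: #2, #3, #4, #5, #6, #7, #9, #10.
So seat 8 is #10.

10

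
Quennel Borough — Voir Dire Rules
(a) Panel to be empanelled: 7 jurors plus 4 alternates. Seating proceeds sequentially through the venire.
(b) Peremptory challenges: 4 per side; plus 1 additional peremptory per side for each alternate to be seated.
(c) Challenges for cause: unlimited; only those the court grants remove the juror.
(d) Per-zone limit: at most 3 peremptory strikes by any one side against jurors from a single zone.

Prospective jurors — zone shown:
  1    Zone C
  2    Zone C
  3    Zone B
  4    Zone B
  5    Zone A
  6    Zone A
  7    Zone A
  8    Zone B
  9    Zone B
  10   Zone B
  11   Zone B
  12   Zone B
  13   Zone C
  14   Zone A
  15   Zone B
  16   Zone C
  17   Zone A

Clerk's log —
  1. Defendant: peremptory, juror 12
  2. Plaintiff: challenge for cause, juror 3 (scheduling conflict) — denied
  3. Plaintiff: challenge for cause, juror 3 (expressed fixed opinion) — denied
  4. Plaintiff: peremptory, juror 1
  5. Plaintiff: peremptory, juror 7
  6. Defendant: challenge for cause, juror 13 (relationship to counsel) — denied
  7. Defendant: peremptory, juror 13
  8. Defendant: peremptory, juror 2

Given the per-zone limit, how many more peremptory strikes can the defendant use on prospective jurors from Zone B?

2

Defendant peremptories so far: #12, #13, #2 — 3 of 8 used, 5 left overall.
Against Zone B: #12 — 1 used; per-zone cap 3 leaves 2.
Binding limit: min(5, 2) = 2.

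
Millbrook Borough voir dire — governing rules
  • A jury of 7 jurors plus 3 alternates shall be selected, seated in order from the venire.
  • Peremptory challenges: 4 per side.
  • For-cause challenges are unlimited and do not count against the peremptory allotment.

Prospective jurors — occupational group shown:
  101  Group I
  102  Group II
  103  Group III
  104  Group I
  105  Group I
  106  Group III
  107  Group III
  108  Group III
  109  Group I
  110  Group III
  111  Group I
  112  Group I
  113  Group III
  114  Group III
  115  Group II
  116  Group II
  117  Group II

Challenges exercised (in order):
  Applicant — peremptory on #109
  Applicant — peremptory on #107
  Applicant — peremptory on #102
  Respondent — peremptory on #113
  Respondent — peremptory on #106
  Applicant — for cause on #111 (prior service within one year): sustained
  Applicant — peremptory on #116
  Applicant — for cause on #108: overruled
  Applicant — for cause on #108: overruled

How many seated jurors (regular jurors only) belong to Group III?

Removed: #102, #106, #107, #109, #111, #113, #116.
Seated jurors 1–7: #101, #103, #104, #105, #108, #110, #112 (alternates #114, #115, #117 not counted).
Of those, in Group III: #103, #108, #110 → 3.

3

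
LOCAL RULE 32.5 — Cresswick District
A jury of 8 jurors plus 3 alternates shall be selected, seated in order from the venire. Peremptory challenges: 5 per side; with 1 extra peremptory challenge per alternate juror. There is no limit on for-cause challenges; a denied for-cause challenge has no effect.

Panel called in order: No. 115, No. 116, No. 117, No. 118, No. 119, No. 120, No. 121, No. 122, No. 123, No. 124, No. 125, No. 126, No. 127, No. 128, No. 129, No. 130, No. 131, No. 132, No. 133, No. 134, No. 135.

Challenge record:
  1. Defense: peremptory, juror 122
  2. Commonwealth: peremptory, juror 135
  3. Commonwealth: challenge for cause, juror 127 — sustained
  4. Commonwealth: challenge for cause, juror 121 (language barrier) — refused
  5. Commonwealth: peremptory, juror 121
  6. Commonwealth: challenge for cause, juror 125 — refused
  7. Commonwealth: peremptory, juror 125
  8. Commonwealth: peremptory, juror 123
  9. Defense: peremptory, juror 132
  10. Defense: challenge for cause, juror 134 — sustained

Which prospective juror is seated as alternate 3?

Removed: #121, #122, #123, #125, #127, #132, #134, #135.
Seating in order: seats 1–8 → #115, #116, #117, #118, #119, #120, #124, #126; alternates → #128, #129, #130.
So alternate 3 is #130.

130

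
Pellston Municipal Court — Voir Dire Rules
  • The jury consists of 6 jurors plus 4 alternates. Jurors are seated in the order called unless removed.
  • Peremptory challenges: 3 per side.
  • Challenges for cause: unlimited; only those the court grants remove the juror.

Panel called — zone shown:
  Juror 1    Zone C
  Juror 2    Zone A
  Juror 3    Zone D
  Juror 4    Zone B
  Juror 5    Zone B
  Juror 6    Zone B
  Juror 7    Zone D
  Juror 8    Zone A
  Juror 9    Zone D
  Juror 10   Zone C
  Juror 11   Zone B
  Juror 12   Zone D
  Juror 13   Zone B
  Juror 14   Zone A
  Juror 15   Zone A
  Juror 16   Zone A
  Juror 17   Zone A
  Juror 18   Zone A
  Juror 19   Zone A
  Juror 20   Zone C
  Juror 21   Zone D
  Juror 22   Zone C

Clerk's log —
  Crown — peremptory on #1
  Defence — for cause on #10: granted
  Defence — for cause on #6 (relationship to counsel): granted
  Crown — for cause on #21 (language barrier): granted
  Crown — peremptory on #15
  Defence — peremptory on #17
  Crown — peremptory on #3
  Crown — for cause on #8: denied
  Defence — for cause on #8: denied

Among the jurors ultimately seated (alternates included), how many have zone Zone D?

Removed: #1, #3, #6, #10, #15, #17, #21.
Seated (10 incl. alternates): #2, #4, #5, #7, #8, #9, #11, #12, #13, #14.
Of those, in Zone D: #7, #9, #12 → 3.

3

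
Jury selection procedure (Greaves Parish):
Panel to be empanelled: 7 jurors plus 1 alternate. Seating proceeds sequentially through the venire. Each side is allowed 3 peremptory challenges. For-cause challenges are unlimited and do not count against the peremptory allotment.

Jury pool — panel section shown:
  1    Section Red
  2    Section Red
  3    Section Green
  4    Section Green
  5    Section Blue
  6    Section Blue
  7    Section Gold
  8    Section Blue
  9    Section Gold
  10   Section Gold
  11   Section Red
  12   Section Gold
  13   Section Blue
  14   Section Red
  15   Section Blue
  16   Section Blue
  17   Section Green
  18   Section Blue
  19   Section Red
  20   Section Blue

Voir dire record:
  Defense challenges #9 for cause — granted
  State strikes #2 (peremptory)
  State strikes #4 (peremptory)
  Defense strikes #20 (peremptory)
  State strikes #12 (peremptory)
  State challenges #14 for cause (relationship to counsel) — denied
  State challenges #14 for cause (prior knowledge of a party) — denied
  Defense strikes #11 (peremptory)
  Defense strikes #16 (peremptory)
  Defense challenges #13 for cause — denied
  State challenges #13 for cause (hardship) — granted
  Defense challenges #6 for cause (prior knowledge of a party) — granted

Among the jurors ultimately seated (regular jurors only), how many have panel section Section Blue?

2

Removed: #2, #4, #6, #9, #11, #12, #13, #16, #20.
Seated jurors 1–7: #1, #3, #5, #7, #8, #10, #14 (alternates #15 not counted).
Of those, in Section Blue: #5, #8 → 2.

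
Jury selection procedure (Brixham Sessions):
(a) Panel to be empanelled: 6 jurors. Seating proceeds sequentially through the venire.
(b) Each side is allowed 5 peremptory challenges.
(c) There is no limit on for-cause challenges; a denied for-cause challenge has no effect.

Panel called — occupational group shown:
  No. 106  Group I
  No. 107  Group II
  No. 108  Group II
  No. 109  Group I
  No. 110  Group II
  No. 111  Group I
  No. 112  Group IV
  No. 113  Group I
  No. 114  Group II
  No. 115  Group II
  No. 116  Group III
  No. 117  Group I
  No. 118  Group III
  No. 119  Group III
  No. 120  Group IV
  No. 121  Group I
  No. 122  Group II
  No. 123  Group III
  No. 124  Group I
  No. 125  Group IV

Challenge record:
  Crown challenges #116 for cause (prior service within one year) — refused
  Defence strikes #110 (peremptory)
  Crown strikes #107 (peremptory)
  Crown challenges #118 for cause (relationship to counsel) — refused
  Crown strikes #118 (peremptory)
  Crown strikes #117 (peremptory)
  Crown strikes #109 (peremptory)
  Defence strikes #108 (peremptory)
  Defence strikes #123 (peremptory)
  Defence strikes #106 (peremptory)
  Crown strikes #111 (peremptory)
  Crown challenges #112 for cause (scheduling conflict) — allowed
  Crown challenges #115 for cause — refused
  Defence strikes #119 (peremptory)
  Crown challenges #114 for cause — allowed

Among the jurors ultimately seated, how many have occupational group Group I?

Removed: #106, #107, #108, #109, #110, #111, #112, #114, #117, #118, #119, #123.
Seated jurors 1–6: #113, #115, #116, #120, #121, #122.
Of those, in Group I: #113, #121 → 2.

2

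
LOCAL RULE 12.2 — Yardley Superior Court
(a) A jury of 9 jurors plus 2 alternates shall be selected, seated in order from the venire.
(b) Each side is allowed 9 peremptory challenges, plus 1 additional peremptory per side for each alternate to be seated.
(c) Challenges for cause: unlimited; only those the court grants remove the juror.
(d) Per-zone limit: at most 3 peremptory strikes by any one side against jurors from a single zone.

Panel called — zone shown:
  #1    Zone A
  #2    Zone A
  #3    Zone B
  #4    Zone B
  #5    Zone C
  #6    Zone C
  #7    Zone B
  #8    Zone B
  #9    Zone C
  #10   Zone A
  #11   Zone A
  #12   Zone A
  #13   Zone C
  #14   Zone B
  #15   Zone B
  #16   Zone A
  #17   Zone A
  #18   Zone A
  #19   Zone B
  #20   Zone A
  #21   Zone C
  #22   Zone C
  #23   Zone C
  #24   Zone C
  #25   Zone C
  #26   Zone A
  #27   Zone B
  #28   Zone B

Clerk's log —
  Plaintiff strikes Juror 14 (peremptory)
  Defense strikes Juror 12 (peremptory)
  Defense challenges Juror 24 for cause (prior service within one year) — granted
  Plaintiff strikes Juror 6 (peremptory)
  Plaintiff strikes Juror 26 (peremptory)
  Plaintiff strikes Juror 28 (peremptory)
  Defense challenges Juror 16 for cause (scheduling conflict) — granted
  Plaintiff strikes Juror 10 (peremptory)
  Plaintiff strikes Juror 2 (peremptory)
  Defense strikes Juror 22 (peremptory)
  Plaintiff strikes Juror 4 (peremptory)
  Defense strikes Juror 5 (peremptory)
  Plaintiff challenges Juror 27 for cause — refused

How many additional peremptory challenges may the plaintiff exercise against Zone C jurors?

2

Plaintiff peremptories so far: #14, #6, #26, #28, #10, #2, #4 — 7 of 11 used, 4 left overall.
Against Zone C: #6 — 1 used; per-zone cap 3 leaves 2.
Binding limit: min(4, 2) = 2.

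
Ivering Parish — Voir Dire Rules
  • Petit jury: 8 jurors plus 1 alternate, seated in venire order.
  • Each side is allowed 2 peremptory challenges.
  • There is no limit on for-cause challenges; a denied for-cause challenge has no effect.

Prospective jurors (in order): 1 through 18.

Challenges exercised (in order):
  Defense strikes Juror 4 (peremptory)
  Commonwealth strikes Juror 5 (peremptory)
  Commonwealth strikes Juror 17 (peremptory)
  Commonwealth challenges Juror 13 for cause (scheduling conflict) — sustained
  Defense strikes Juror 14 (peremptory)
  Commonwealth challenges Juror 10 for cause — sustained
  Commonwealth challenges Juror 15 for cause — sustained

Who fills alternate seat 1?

Removed: #4, #5, #10, #13, #14, #15, #17.
Filling seats in venire order through position 9: #1, #2, #3, #6, #7, #8, #9, #11, #12.
So alternate 1 is #12.

12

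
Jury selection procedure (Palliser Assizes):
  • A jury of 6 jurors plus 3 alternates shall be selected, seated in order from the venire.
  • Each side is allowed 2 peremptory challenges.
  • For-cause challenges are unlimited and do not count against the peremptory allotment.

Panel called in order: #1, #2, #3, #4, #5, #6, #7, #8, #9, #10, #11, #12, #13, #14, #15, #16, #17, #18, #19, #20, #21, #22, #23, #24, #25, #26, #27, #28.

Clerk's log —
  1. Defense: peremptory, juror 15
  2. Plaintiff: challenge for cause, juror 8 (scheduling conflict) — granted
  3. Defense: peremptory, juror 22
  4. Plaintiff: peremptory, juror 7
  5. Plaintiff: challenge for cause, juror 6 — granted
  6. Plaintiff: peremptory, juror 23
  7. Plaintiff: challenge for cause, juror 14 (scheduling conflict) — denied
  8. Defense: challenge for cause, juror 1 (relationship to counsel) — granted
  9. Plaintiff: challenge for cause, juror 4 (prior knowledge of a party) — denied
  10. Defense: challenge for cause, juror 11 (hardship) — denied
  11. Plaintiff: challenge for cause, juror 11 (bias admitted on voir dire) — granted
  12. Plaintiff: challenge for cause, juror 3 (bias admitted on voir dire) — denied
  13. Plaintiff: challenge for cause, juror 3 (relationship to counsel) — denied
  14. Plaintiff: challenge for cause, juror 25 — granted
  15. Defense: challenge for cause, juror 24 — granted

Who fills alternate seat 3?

Removed: #1, #6, #7, #8, #11, #15, #22, #23, #24, #25. (#3, #4, #14 stay — for-cause denied.)
Filling seats in venire order through position 9: #2, #3, #4, #5, #9, #10, #12, #13, #14.
So alternate 3 is #14.

14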